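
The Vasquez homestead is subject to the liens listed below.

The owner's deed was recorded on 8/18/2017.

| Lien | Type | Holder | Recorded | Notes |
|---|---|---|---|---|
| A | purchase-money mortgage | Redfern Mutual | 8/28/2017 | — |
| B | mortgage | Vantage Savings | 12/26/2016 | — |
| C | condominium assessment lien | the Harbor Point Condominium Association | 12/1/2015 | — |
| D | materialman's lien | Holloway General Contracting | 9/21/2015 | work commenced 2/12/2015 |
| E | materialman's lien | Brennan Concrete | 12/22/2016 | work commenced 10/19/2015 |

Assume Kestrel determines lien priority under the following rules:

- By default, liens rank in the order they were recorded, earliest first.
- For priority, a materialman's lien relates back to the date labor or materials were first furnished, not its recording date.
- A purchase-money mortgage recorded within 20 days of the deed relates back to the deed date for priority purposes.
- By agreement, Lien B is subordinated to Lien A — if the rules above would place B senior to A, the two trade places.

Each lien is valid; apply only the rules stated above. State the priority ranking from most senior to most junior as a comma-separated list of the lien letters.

D, E, C, A, B

Effective dates: A's effective date is the deed date, 8/18/2017; D is treated as recorded 2/12/2015, the work-commencement date; E relates back to 10/19/2015 (work commenced).
Sorted by effective date: D (2/12/2015), E (10/19/2015), C (12/1/2015), B (12/26/2016), A (8/18/2017).
B would otherwise be senior to A, so under the subordination agreement B and A exchange positions.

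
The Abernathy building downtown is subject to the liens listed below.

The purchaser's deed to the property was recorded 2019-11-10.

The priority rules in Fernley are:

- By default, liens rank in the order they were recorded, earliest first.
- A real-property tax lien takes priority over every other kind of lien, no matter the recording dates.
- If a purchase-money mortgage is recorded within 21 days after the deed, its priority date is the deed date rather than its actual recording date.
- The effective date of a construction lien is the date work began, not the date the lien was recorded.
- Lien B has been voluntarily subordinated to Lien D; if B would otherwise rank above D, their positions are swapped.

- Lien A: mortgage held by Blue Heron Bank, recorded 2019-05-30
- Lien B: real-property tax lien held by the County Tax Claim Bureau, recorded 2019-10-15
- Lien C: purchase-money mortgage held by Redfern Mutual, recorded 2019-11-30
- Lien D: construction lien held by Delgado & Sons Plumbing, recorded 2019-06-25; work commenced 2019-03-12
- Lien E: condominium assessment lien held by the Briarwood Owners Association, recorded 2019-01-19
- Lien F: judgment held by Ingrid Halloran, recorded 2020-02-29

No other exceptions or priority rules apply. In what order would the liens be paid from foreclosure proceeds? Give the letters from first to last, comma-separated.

Adjusting effective dates: C relates back to the deed date 2019-11-10; D is treated as recorded 2019-03-12, the work-commencement date.
B is a real-property tax lien and takes priority over every other lien.
Remaining liens by effective date: E (2019-01-19), D (2019-03-12), A (2019-05-30), C (2019-11-10), F (2020-02-29).
B would otherwise be senior to D, so under the subordination agreement B and D exchange positions.

D, E, B, A, C, F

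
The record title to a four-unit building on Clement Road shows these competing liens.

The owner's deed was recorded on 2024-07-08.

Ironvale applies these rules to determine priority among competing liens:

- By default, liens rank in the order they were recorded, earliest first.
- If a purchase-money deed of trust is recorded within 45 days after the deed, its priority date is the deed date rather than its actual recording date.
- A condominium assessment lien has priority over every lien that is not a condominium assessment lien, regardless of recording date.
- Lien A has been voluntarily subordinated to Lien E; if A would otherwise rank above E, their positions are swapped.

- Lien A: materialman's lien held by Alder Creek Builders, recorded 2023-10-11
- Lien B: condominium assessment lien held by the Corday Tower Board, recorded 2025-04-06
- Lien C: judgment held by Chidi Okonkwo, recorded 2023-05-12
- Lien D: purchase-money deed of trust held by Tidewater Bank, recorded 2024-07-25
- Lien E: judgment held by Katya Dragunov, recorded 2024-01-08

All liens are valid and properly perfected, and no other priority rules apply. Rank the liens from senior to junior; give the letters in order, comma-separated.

Effective dates: D's effective date is the deed date, 2024-07-08.
As a condominium assessment lien, B is senior to every other lien.
Ordering the rest by effective date: C (2023-05-12), A (2023-10-11), E (2024-01-08), D (2024-07-08).
The subordination applies — A was senior to E — so A and E swap.

B, C, E, A, D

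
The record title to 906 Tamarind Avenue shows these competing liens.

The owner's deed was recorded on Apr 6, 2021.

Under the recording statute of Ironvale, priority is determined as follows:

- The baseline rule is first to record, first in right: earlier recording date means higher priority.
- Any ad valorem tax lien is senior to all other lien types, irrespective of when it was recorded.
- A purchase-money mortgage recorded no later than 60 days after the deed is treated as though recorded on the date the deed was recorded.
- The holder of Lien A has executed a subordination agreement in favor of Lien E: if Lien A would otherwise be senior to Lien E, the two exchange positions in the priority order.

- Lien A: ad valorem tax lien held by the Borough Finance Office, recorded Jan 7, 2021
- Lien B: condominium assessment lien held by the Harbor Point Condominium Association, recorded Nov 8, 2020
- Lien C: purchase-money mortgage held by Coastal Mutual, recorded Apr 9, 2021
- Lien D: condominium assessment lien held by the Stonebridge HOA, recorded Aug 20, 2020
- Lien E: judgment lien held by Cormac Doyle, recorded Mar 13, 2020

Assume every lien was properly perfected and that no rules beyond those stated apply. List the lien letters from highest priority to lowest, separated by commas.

Effective dates: C relates back to the deed date Apr 6, 2021.
A is an ad valorem tax lien and takes priority over every other lien.
Remaining liens by effective date: E (Mar 13, 2020), D (Aug 20, 2020), B (Nov 8, 2020), C (Apr 6, 2021).
Because A would otherwise rank above E, the subordination swaps them.

E, A, D, B, C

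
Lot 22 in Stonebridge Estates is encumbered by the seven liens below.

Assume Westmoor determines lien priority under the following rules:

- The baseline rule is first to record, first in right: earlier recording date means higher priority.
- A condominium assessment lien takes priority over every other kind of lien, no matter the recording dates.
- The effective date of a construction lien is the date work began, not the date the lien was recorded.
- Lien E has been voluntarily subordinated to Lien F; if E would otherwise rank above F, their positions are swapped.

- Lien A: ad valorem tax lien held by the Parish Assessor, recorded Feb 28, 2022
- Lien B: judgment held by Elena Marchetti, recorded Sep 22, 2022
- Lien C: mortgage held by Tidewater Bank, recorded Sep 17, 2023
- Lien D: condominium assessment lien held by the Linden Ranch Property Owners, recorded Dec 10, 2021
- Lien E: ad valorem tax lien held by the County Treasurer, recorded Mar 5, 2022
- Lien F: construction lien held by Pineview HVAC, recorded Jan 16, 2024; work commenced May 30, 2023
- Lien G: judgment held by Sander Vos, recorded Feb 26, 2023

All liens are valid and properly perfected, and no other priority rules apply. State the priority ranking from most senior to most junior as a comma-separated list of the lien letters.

Adjusting effective dates: F's effective date is May 30, 2023, when work began.
As a condominium assessment lien, D is senior to every other lien.
The other liens, earliest effective date first: A (Feb 28, 2022), E (Mar 5, 2022), B (Sep 22, 2022), G (Feb 26, 2023), F (May 30, 2023), C (Sep 17, 2023).
Because E would otherwise rank above F, the subordination swaps them.

D, A, F, B, G, E, C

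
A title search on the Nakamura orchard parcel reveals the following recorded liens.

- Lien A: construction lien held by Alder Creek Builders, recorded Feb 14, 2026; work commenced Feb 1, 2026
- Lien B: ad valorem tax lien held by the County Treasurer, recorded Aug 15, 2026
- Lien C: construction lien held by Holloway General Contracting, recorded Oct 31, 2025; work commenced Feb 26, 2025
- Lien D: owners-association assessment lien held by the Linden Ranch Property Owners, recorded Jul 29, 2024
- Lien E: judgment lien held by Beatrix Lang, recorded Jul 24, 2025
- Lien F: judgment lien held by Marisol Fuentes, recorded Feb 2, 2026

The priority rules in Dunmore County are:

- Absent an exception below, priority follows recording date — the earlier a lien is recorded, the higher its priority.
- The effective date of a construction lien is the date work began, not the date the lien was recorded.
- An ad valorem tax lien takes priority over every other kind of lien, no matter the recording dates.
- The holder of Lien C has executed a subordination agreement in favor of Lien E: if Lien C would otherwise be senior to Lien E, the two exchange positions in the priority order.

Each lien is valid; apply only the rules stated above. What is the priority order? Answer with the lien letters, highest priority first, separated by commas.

Adjusting effective dates: A's effective date is Feb 1, 2026, when work began; C's effective date is Feb 26, 2025, when work began.
As an ad valorem tax lien, B is senior to every other lien.
The other liens, earliest effective date first: D (Jul 29, 2024), C (Feb 26, 2025), E (Jul 24, 2025), A (Feb 1, 2026), F (Feb 2, 2026).
C would otherwise be senior to E, so under the subordination agreement C and E exchange positions.

B, D, E, C, A, F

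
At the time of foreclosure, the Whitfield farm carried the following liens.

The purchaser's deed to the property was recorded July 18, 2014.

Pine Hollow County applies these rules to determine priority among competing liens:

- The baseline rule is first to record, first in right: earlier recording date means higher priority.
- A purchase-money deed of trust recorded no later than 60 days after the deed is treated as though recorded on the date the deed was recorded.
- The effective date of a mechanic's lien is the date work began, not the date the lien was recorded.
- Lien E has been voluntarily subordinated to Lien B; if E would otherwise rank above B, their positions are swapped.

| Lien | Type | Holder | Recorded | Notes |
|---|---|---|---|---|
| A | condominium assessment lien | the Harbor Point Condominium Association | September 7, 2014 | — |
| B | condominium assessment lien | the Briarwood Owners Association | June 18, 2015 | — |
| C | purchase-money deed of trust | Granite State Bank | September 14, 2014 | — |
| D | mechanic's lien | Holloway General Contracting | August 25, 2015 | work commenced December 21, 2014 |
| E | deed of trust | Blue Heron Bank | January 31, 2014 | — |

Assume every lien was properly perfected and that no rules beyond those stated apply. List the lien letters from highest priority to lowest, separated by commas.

Adjusting effective dates: C relates back to the deed date July 18, 2014; D is treated as recorded December 21, 2014, the work-commencement date.
Sorted by effective date: E (January 31, 2014), C (July 18, 2014), A (September 7, 2014), D (December 21, 2014), B (June 18, 2015).
E is senior to B before the subordination, so the two trade places.

B, C, A, D, E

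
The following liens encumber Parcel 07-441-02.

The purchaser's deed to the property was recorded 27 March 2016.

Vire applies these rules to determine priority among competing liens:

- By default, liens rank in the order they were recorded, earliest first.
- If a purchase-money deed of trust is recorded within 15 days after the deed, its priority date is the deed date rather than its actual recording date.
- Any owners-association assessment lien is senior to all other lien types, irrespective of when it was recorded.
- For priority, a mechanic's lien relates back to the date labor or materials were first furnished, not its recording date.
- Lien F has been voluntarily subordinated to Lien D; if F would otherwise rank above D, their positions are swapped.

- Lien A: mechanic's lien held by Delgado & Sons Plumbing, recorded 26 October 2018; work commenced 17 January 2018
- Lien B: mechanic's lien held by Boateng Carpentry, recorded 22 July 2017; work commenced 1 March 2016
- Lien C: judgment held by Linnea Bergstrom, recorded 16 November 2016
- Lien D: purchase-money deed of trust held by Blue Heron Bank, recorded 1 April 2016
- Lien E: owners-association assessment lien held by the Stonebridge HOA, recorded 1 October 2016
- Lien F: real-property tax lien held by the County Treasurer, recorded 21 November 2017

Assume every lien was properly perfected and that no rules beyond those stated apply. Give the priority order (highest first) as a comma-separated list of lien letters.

E, B, D, C, F, A

First, effective dates: A is treated as recorded 17 January 2018, the work-commencement date; B is treated as recorded 1 March 2016, the work-commencement date; D was recorded within the 15-day window, so its effective date is the deed date 27 March 2016.
E is an owners-association assessment lien and takes priority over every other lien.
Ordering the rest by effective date: B (1 March 2016), D (27 March 2016), C (16 November 2016), F (21 November 2017), A (17 January 2018).
F already ranks below D; the subordination has no effect.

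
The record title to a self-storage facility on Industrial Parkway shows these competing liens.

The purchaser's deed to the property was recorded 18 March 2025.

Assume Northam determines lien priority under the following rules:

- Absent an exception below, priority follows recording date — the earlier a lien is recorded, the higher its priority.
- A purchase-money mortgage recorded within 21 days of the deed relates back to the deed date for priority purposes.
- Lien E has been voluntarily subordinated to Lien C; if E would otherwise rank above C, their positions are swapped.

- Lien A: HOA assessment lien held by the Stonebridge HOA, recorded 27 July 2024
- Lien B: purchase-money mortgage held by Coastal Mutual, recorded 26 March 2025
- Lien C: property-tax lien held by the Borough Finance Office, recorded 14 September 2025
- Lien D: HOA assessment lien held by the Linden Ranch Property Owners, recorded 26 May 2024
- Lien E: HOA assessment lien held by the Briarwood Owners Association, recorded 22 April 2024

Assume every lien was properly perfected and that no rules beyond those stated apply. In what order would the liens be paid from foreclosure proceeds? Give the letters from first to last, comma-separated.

C, D, A, B, E

First, effective dates: B relates back to the deed date 18 March 2025.
By effective date, earliest first: E (22 April 2024), D (26 May 2024), A (27 July 2024), B (18 March 2025), C (14 September 2025).
E is senior to C before the subordination, so the two trade places.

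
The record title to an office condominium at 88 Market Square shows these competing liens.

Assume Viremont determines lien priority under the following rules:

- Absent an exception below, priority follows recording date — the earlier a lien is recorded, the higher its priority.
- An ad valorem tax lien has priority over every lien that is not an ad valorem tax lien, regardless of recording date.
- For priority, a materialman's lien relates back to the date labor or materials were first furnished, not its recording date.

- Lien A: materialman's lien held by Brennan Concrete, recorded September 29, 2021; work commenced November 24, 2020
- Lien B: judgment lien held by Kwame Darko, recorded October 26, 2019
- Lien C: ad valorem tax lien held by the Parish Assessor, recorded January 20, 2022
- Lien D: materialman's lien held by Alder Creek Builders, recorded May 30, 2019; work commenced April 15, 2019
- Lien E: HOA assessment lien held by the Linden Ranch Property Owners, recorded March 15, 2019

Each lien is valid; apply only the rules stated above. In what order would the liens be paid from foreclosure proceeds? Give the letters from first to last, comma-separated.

C, E, D, B, A

Effective dates: A's effective date is November 24, 2020, when work began; D relates back to April 15, 2019 (work commenced).
C is an ad valorem tax lien and takes priority over every other lien.
Among the remaining liens, by effective date: E (March 15, 2019), D (April 15, 2019), B (October 26, 2019), A (November 24, 2020).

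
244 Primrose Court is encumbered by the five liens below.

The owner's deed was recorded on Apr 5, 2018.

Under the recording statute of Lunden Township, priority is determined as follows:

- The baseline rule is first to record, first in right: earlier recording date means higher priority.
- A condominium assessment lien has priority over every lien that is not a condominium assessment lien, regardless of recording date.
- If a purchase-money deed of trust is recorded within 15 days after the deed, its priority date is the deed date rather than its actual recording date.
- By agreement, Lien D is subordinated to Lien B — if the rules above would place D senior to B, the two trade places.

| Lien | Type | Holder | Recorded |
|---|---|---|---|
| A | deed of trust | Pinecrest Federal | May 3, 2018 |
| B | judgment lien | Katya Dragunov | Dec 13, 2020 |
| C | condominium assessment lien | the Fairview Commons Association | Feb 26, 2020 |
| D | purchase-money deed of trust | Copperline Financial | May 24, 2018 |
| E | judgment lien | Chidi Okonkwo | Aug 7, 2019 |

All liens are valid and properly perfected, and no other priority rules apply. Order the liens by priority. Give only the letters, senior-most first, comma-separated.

Effective dates after the stated exceptions: D was recorded 49 days after the deed — beyond 15 days — so no relation-back applies.
C is a condominium assessment lien, so it outranks all other liens regardless of date.
Remaining liens by effective date: A (May 3, 2018), D (May 24, 2018), E (Aug 7, 2019), B (Dec 13, 2020).
D would otherwise be senior to B, so under the subordination agreement D and B exchange positions.

C, A, B, E, D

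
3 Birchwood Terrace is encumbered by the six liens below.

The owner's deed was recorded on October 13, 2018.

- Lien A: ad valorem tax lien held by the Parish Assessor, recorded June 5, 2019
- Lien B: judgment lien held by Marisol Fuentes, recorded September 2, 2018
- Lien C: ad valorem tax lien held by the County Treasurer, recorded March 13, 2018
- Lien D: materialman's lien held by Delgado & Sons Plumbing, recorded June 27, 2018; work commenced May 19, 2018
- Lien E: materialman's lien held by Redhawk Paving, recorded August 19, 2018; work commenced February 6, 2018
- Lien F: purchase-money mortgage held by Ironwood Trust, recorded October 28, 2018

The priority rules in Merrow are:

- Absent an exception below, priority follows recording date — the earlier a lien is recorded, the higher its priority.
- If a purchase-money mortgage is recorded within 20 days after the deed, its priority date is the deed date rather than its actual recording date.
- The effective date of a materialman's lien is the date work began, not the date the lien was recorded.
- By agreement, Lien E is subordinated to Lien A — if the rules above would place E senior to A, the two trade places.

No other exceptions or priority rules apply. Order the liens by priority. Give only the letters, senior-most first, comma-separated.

A, C, D, B, F, E

Effective dates after the stated exceptions: D relates back to May 19, 2018 (work commenced); E's effective date is February 6, 2018, when work began; F was recorded within the 20-day window, so its effective date is the deed date October 13, 2018.
Ordering by effective date: E (February 6, 2018), C (March 13, 2018), D (May 19, 2018), B (September 2, 2018), F (October 13, 2018), A (June 5, 2019).
Because E would otherwise rank above A, the subordination swaps them.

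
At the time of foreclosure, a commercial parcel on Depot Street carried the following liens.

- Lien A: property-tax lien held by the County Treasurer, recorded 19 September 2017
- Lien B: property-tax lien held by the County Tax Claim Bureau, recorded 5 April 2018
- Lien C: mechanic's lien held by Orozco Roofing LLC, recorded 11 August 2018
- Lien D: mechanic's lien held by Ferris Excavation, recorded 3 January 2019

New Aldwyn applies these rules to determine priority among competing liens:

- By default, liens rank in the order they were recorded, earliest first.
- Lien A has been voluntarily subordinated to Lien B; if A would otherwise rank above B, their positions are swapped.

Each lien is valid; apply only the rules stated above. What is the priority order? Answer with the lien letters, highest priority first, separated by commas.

By effective date: A (19 September 2017), B (5 April 2018), C (11 August 2018), D (3 January 2019).
A is senior to B before the subordination, so the two trade places.

B, A, C, D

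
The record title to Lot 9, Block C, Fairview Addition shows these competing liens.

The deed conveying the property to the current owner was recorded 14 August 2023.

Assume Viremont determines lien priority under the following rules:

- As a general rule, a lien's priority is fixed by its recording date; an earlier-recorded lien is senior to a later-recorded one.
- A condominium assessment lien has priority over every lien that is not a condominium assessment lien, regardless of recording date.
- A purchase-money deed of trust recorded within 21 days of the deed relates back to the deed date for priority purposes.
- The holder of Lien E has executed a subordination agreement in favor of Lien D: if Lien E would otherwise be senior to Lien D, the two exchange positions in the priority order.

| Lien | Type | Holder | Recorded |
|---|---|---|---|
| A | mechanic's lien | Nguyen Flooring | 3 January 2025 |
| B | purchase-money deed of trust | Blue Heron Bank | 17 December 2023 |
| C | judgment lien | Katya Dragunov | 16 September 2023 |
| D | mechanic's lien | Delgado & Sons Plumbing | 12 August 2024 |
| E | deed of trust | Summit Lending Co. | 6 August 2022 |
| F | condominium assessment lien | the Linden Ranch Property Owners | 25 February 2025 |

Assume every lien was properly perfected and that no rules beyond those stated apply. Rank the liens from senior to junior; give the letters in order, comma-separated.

Adjusting effective dates: B was recorded 125 days after the deed, outside the 21-day window, so it keeps its recording date.
F is a condominium assessment lien, so it outranks all other liens regardless of date.
Ordering the rest by effective date: E (6 August 2022), C (16 September 2023), B (17 December 2023), D (12 August 2024), A (3 January 2025).
Because E would otherwise rank above D, the subordination swaps them.

F, D, C, B, E, A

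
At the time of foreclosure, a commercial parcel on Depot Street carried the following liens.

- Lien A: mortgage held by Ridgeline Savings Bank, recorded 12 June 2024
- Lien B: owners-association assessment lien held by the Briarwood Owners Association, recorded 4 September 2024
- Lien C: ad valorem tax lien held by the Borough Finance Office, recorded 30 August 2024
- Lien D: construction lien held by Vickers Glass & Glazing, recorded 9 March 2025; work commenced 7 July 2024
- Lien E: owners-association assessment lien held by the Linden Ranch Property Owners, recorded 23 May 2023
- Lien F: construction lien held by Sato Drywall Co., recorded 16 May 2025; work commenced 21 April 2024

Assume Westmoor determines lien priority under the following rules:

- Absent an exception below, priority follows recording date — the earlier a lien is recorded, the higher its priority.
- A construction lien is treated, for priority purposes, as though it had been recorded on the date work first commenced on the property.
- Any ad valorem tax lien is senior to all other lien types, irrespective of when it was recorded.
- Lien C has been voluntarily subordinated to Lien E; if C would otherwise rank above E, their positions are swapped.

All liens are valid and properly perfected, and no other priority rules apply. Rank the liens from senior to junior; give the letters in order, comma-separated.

Adjusting effective dates: D's effective date is 7 July 2024, when work began; F relates back to 21 April 2024 (work commenced).
As an ad valorem tax lien, C is senior to every other lien.
The other liens, earliest effective date first: E (23 May 2023), F (21 April 2024), A (12 June 2024), D (7 July 2024), B (4 September 2024).
C would otherwise be senior to E, so under the subordination agreement C and E exchange positions.

E, C, F, A, D, B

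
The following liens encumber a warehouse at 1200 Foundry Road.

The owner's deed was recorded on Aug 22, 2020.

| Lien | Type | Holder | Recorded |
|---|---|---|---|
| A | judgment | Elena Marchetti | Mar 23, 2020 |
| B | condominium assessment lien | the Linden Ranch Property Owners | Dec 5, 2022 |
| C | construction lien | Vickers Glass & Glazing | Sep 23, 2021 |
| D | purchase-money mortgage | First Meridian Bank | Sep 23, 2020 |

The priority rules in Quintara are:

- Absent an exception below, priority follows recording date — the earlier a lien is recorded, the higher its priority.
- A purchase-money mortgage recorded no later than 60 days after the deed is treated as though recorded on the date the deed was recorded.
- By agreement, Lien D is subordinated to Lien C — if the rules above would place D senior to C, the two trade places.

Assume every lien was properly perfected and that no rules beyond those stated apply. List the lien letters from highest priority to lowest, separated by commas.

A, C, D, B

Effective dates after the stated exceptions: D's effective date is the deed date, Aug 22, 2020.
By effective date, earliest first: A (Mar 23, 2020), D (Aug 22, 2020), C (Sep 23, 2021), B (Dec 5, 2022).
D would otherwise be senior to C, so under the subordination agreement D and C exchange positions.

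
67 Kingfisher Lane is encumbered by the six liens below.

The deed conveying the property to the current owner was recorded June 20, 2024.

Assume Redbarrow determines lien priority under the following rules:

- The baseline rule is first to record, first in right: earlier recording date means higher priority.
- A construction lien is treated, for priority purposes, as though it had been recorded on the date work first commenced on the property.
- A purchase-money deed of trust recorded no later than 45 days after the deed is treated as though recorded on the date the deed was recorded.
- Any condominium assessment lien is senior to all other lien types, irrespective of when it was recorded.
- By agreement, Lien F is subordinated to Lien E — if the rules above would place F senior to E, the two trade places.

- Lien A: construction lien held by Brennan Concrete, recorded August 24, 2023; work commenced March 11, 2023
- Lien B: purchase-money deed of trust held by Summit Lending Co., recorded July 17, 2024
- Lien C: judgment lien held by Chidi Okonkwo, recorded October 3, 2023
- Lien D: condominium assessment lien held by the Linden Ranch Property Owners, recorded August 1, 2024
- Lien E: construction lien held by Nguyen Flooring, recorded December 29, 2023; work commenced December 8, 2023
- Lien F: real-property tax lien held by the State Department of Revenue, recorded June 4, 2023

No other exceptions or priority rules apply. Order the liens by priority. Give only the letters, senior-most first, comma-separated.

First, effective dates: A relates back to March 11, 2023 (work commenced); B's effective date is the deed date, June 20, 2024; E is treated as recorded December 8, 2023, the work-commencement date.
D, as a condominium assessment lien, has superpriority and ranks first.
The other liens, earliest effective date first: A (March 11, 2023), F (June 4, 2023), C (October 3, 2023), E (December 8, 2023), B (June 20, 2024).
F is senior to E before the subordination, so the two trade places.

D, A, E, C, F, B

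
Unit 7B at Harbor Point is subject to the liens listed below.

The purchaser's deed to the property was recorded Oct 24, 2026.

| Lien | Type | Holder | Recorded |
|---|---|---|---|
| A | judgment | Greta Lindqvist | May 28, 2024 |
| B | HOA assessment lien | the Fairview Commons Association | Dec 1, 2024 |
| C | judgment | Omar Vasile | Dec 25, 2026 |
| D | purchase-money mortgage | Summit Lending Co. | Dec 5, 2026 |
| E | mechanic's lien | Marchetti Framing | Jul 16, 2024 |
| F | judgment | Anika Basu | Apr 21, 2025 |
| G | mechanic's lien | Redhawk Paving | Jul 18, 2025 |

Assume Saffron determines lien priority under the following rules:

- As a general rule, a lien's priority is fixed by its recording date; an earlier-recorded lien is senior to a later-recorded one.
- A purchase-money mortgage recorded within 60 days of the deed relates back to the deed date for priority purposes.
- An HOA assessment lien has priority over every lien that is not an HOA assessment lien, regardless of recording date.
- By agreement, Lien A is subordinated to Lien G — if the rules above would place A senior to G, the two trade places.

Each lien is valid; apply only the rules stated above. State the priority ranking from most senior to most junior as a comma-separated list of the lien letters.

B, G, E, F, A, D, C

First, effective dates: D was recorded within the 60-day window, so its effective date is the deed date Oct 24, 2026.
B, as an HOA assessment lien, has superpriority and ranks first.
Among the remaining liens, by effective date: A (May 28, 2024), E (Jul 16, 2024), F (Apr 21, 2025), G (Jul 18, 2025), D (Oct 24, 2026), C (Dec 25, 2026).
A is senior to G before the subordination, so the two trade places.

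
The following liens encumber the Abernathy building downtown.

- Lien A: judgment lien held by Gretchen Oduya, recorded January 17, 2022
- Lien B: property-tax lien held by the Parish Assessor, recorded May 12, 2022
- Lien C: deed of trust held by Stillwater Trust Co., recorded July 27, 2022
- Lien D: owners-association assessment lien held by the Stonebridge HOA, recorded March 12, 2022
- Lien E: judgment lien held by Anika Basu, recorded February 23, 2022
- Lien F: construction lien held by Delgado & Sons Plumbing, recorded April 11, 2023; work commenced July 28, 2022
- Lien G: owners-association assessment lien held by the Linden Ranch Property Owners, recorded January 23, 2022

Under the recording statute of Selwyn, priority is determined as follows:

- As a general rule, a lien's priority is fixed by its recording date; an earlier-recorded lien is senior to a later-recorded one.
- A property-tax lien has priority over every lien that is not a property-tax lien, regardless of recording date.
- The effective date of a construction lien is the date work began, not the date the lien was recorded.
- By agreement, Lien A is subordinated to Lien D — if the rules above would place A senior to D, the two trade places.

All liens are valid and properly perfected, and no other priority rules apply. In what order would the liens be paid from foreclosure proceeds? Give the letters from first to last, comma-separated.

Effective dates: F's effective date is July 28, 2022, when work began.
B is a property-tax lien and takes priority over every other lien.
Among the remaining liens, by effective date: A (January 17, 2022), G (January 23, 2022), E (February 23, 2022), D (March 12, 2022), C (July 27, 2022), F (July 28, 2022).
Because A would otherwise rank above D, the subordination swaps them.

B, D, G, E, A, C, F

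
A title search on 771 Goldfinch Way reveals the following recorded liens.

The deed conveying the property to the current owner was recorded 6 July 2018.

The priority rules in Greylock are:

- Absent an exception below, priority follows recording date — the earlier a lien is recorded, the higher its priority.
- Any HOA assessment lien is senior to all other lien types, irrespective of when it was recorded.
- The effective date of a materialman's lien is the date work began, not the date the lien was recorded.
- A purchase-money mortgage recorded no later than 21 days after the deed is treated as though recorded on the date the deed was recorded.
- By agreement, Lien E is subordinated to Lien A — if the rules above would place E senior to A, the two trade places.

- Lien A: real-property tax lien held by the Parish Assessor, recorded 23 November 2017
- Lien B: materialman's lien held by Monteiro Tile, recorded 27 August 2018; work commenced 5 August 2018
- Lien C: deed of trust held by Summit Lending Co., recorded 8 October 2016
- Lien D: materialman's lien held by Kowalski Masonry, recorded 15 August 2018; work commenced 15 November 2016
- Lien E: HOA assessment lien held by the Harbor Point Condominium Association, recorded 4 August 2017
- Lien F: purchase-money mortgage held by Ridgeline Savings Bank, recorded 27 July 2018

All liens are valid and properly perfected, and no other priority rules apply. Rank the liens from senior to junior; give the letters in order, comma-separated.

A, C, D, E, F, B

Effective dates after the stated exceptions: B's effective date is 5 August 2018, when work began; D's effective date is 15 November 2016, when work began; F's effective date is the deed date, 6 July 2018.
E is an HOA assessment lien, so it outranks all other liens regardless of date.
The other liens, earliest effective date first: C (8 October 2016), D (15 November 2016), A (23 November 2017), F (6 July 2018), B (5 August 2018).
The subordination applies — E was senior to A — so E and A swap.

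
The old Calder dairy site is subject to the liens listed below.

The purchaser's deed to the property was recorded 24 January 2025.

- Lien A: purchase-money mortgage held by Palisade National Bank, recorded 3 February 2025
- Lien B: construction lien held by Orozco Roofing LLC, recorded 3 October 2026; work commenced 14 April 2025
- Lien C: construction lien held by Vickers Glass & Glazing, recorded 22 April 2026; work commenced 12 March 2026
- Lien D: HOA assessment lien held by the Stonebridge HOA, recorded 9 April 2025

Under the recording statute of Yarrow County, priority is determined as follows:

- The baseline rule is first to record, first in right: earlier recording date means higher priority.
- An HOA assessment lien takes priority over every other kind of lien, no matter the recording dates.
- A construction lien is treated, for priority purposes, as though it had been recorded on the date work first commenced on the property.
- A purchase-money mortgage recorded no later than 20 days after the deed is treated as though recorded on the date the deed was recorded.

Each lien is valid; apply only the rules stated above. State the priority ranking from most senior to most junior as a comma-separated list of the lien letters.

D, A, B, C

Effective dates: A relates back to the deed date 24 January 2025; B relates back to 14 April 2025 (work commenced); C relates back to 12 March 2026 (work commenced).
D, as an HOA assessment lien, has superpriority and ranks first.
The other liens, earliest effective date first: A (24 January 2025), B (14 April 2025), C (12 March 2026).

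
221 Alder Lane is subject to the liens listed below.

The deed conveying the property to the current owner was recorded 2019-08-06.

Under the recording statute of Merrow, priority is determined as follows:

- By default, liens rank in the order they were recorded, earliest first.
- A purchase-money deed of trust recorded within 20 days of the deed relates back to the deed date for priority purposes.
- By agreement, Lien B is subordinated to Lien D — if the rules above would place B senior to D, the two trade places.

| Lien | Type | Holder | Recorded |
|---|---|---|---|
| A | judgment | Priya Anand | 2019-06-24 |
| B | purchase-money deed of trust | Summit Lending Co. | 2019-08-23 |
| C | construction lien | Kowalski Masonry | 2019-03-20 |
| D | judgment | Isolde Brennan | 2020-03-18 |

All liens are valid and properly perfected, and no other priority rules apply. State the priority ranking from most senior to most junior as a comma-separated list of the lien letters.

C, A, D, B

First, effective dates: B's effective date is the deed date, 2019-08-06.
Ordering by effective date: C (2019-03-20), A (2019-06-24), B (2019-08-06), D (2020-03-18).
B would otherwise be senior to D, so under the subordination agreement B and D exchange positions.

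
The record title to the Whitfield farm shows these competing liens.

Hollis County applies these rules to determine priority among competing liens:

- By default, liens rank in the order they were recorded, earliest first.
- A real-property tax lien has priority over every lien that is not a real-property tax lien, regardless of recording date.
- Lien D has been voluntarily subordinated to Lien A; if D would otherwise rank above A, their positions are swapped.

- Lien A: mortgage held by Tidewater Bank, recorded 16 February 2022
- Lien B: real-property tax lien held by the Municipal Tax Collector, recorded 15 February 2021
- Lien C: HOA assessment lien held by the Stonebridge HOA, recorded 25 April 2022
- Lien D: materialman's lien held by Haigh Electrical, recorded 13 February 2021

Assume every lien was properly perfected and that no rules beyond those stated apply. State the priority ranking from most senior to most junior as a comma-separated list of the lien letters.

B, as a real-property tax lien, has superpriority and ranks first.
Ordering the rest by effective date: D (13 February 2021), A (16 February 2022), C (25 April 2022).
D would otherwise be senior to A, so under the subordination agreement D and A exchange positions.

B, A, D, C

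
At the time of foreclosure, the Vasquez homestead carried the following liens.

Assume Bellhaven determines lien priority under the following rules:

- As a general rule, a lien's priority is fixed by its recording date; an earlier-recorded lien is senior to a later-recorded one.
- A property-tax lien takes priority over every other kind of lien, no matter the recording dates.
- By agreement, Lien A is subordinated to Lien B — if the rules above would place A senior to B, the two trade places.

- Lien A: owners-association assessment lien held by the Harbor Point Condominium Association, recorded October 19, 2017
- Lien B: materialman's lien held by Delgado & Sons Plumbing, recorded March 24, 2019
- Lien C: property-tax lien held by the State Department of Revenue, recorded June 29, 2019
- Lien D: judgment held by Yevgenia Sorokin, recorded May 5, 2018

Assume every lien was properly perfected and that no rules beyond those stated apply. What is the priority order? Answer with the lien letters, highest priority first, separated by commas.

C is a property-tax lien, so it outranks all other liens regardless of date.
Remaining liens by effective date: A (October 19, 2017), D (May 5, 2018), B (March 24, 2019).
The subordination applies — A was senior to B — so A and B swap.

C, B, D, A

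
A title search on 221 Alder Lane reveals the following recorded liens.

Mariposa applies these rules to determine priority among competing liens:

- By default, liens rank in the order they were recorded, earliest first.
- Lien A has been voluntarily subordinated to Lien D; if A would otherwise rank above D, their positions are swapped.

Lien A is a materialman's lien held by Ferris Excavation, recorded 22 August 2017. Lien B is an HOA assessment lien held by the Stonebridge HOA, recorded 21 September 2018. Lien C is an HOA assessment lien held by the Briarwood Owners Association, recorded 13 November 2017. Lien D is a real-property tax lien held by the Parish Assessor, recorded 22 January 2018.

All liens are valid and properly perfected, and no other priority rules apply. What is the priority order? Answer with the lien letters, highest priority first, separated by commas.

By effective date, earliest first: A (22 August 2017), C (13 November 2017), D (22 January 2018), B (21 September 2018).
A would otherwise be senior to D, so under the subordination agreement A and D exchange positions.

D, C, A, B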